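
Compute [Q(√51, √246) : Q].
[Q(√51, √246) : Q] = 4

[Q(√51):Q] = 2 (min poly x^2 - 51, irreducible since 51 is squarefree > 1). For the top step, suppose √246 ∈ Q(√51), say √246 = c + d√51 with c, d ∈ Q. Squaring: 246 = c^2 + 51d^2 + 2cd√51. Since √51 ∉ Q this forces 2cd = 0. If d = 0 then √246 = c ∈ Q, contradicting 246 squarefree > 1. If c = 0 then 246 = 51d^2, so 51·246 = (51d)^2 is a perfect square in Q — but 51·246 = 12546 is not a perfect square (since 51 and 246 are distinct squarefree integers). Contradiction. Hence √246 ∉ Q(√51), so x^2 - 246 stays irreducible over Q(√51) and [Q(√51, √246) : Q(√51)] = 2. By the tower law, [Q(√51, √246) : Q] = 2 · 2 = 4.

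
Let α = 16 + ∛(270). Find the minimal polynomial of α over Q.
m_α(x) = x^3 - 48x^2 + 768x - 4366

Set β = α - 16 = ∛(270), so β^3 = 270. Then (α - 16)^3 - 270 = 0, i.e. α is a root of g(x) = (x - 16)^3 - 270 = x^3 - 48x^2 + 768x - 4366. Since g(x) = h(x - 16) where h(x) = x^3 - 270, and h is irreducible over Q (because 270 is not a perfect cube, so h has no rational root, and a monic cubic with no rational root is irreducible), g is also irreducible (irreducibility is preserved under the substitution x → x - 16). Hence m_α(x) = x^3 - 48x^2 + 768x - 4366.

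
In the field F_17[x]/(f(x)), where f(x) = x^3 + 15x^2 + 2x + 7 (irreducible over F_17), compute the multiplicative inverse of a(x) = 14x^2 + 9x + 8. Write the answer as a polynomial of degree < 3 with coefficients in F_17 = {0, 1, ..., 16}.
a(x)^(-1) ≡ 5x^2 + 14x + 2 (mod f(x))

Since f is irreducible over F_17, F_17[x]/(f) is a field and a(x) ≠ 0 has an inverse. Apply the extended Euclidean algorithm to f(x) and a(x) in F_17[x]: f(x) = (11x + 11)·a(x) + (2x + 4);  a(x) = (7x + 16)·(2x + 4) + (12). The last nonzero remainder is the constant 12 = gcd(f, a) in F_17. Back-substituting through the division chain expresses 12 = s(x)·a(x) + t(x)·f(x) with s(x) ≡ 9x^2 + 15x + 7 (mod f), so (9x^2 + 15x + 7)·a(x) ≡ 12 (mod f). Multiplying by 12^(-1) ≡ 10 in F_17 gives a(x)^(-1) ≡ 10·(9x^2 + 15x + 7) ≡ 5x^2 + 14x + 2 (mod f). Check: (14x^2 + 9x + 8)·(5x^2 + 14x + 2) = 2x^4 + 3x^3 + 7x^2 + 11x + 16 ≡ 1 (mod x^3 + 15x^2 + 2x + 7).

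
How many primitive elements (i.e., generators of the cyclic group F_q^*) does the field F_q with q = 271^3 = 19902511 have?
There are φ(19902510) = 5307120 primitive elements

F_q^* is cyclic of order q - 1 = 19902510. A cyclic group of order m has exactly φ(m) generators. Here m = 19902510 = 2 · 3^4 · 5 · 24571, so the number of primitive elements is φ(19902510) = 5307120.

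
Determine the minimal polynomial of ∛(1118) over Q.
m_α(x) = x^3 - 1118

α satisfies α^3 = 1118, so x^3 - 1118 annihilates α. By the rational root test, a rational root p/q (in lowest terms) of x^3 - 1118 would satisfy p^3 = 1118 q^3, forcing q = 1 and p^3 = 1118; but 1118 is not a perfect cube, contradiction. A monic cubic over Q with no rational root is irreducible (any nontrivial factorization would include a linear factor). Hence x^3 - 1118 is the minimal polynomial of α, and in particular [Q(α):Q] = 3.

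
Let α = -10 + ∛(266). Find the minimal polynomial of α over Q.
m_α(x) = x^3 + 30x^2 + 300x + 734

Set β = α + 10 = ∛(266), so β^3 = 266. Then (α + 10)^3 - 266 = 0, i.e. α is a root of g(x) = (x + 10)^3 - 266 = x^3 + 30x^2 + 300x + 734. Since g(x) = h(x + 10) where h(x) = x^3 - 266, and h is irreducible over Q (because 266 is not a perfect cube, so h has no rational root, and a monic cubic with no rational root is irreducible), g is also irreducible (irreducibility is preserved under the substitution x → x + 10). Hence m_α(x) = x^3 + 30x^2 + 300x + 734.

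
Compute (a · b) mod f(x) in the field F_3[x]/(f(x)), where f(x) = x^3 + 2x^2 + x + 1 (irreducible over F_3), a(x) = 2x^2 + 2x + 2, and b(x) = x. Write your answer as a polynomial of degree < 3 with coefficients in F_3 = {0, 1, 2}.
a · b ≡ x^2 + 1 (mod f(x))

Multiply in F_3[x]: a(x)·b(x) = (2x^2 + 2x + 2)·(x) = 2x^3 + 2x^2 + 2x. This has degree ≥ 3, so divide by f(x) over F_3: 2x^3 + 2x^2 + 2x = (2)·(x^3 + 2x^2 + x + 1) + (x^2 + 1). Hence a·b ≡ x^2 + 1 (mod f). (F_3[x]/(f) is a field with 3^3 = 27 elements since f is irreducible of degree 3.)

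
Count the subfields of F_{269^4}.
F_{269^4} has 3 subfields

The subfields of F_{p^n} are exactly the fields F_{p^d} for d | n (each is the fixed field of the unique index-d subgroup of Gal(F_{p^n}/F_p) ≅ Z/nZ). The divisors of n = 4 are {1, 2, 4}, giving 3 subfields: F_{269^1}, F_{269^2}, F_{269^4}.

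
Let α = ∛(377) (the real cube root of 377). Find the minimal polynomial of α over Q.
m_α(x) = x^3 - 377

α satisfies α^3 = 377, so x^3 - 377 annihilates α. By the rational root test, a rational root p/q (in lowest terms) of x^3 - 377 would satisfy p^3 = 377 q^3, forcing q = 1 and p^3 = 377; but 377 is not a perfect cube, contradiction. A monic cubic over Q with no rational root is irreducible (any nontrivial factorization would include a linear factor). Hence x^3 - 377 is the minimal polynomial of α, and in particular [Q(α):Q] = 3.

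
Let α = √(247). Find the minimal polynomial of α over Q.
m_α(x) = x^2 - 247

α satisfies α^2 - 247 = 0, so x^2 - 247 annihilates α. Since d = 247 is squarefree and ≠ 1, it is not a perfect square in Q, so x^2 - 247 has no rational root and is therefore irreducible over Q (a degree-2 polynomial over a field is irreducible iff it has no root). Hence m_α(x) = x^2 - 247.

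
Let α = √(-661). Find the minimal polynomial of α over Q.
m_α(x) = x^2 + 661

α satisfies α^2 + 661 = 0, so x^2 + 661 annihilates α. Since d = -661 is squarefree and ≠ 1, it is not a perfect square in Q, so x^2 + 661 has no rational root and is therefore irreducible over Q (a degree-2 polynomial over a field is irreducible iff it has no root). Hence m_α(x) = x^2 + 661.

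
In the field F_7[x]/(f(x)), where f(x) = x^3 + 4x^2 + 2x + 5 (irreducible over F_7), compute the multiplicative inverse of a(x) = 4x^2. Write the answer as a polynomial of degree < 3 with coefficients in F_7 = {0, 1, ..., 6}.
a(x)^(-1) ≡ x^2 + 5x + 6 (mod f(x))

Since f is irreducible over F_7, F_7[x]/(f) is a field and a(x) ≠ 0 has an inverse. Apply the extended Euclidean algorithm to f(x) and a(x) in F_7[x]: f(x) = (2x + 1)·a(x) + (2x + 5);  a(x) = (2x + 2)·(2x + 5) + (4). The last nonzero remainder is the constant 4 = gcd(f, a) in F_7. Back-substituting through the division chain expresses 4 = s(x)·a(x) + t(x)·f(x) with s(x) ≡ 4x^2 + 6x + 3 (mod f), so (4x^2 + 6x + 3)·a(x) ≡ 4 (mod f). Multiplying by 4^(-1) ≡ 2 in F_7 gives a(x)^(-1) ≡ 2·(4x^2 + 6x + 3) ≡ x^2 + 5x + 6 (mod f). Check: (4x^2)·(x^2 + 5x + 6) = 4x^4 + 6x^3 + 3x^2 ≡ 1 (mod x^3 + 4x^2 + 2x + 5).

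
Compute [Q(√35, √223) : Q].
[Q(√35, √223) : Q] = 4

[Q(√35):Q] = 2 (min poly x^2 - 35, irreducible since 35 is squarefree > 1). For the top step, suppose √223 ∈ Q(√35), say √223 = c + d√35 with c, d ∈ Q. Squaring: 223 = c^2 + 35d^2 + 2cd√35. Since √35 ∉ Q this forces 2cd = 0. If d = 0 then √223 = c ∈ Q, contradicting 223 squarefree > 1. If c = 0 then 223 = 35d^2, so 35·223 = (35d)^2 is a perfect square in Q — but 35·223 = 7805 is not a perfect square (since 35 and 223 are distinct squarefree integers). Contradiction. Hence √223 ∉ Q(√35), so x^2 - 223 stays irreducible over Q(√35) and [Q(√35, √223) : Q(√35)] = 2. By the tower law, [Q(√35, √223) : Q] = 2 · 2 = 4.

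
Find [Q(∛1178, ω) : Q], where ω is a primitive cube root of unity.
[Q(∛1178, ω) : Q] = 6

[Q(∛1178):Q] = 3 (min poly x^3 - 1178, irreducible since 1178 is not a perfect cube). [Q(ω):Q] = 2 (min poly x^2 + x + 1). Since Q(∛1178) ⊂ R and ω ∉ R, we have ω ∉ Q(∛1178), so x^2 + x + 1 remains irreducible over Q(∛1178) and [Q(∛1178, ω) : Q(∛1178)] = 2. By the tower law, [Q(∛1178, ω) : Q] = 3 · 2 = 6. (In fact Q(∛1178, ω) is the splitting field of x^3 - 1178 over Q.)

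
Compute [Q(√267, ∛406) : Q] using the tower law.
[Q(√267, ∛406) : Q] = 6

Let L = Q(√267, ∛406). Since Q(√267) ⊂ L and [Q(√267):Q] = 2, the tower law gives 2 | [L:Q]. Likewise Q(∛406) ⊂ L with [Q(∛406):Q] = 3 (because 406 is not a perfect cube), so 3 | [L:Q]. As gcd(2,3) = 1, [L:Q] is divisible by 6. Conversely L is generated over Q by √267 and ∛406, so [L:Q] ≤ 2·3 = 6. Therefore [Q(√267, ∛406) : Q] = 6.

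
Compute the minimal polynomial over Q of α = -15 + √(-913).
m_α(x) = x^2 + 30x + 1138

From α + 15 = √(-913), squaring gives (α + 15)^2 = -913, i.e. α^2 + 30α + 225 = -913, so α^2 + 30α + 1138 = 0. The discriminant of x^2 + 30x + 1138 is (30)^2 - 4·(1138) = 900 - 4552 = -3652, and 4·(-913) is not a perfect square in Q since -913 is squarefree and ≠ 1. Hence x^2 + 30x + 1138 is irreducible over Q and is the minimal polynomial of α.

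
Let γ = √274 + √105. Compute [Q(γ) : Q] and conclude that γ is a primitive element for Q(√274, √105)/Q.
[Q(γ) : Q] = 4 (equivalently, Q(γ) = Q(√274, √105))

Obviously Q(γ) ⊆ Q(√274, √105), and [Q(√274, √105):Q] = 4 (since 274, 105 are distinct squarefree integers > 1 with 28770 not a perfect square). To show equality we compute the minimal polynomial of γ. From γ = √274 + √105: γ^2 = 274 + 2√(28770) + 105 = 379 + 2√(28770), so γ^2 - 379 = 2√(28770); squaring, (γ^2 - 379)^2 = 4·28770, i.e. γ^4 - 758γ^2 + 143641 - 115080 = 0, i.e. γ^4 - 758γ^2 + 28561 = 0. So γ is a root of x^4 - 758x^2 + 28561. This polynomial is irreducible over Q: it has no rational root (each ±√274 ± √105 is irrational), and any factorization into two quadratics over Q would force √(28770) ∈ Q (pairing opposite roots) or √274, √105 ∈ Q (other pairings), all impossible. Hence [Q(γ):Q] = 4 = [Q(√274, √105):Q], so Q(γ) = Q(√274, √105).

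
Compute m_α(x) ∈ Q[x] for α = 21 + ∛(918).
m_α(x) = x^3 - 63x^2 + 1323x - 10179

Set β = α - 21 = ∛(918), so β^3 = 918. Then (α - 21)^3 - 918 = 0, i.e. α is a root of g(x) = (x - 21)^3 - 918 = x^3 - 63x^2 + 1323x - 10179. Since g(x) = h(x - 21) where h(x) = x^3 - 918, and h is irreducible over Q (because 918 is not a perfect cube, so h has no rational root, and a monic cubic with no rational root is irreducible), g is also irreducible (irreducibility is preserved under the substitution x → x - 21). Hence m_α(x) = x^3 - 63x^2 + 1323x - 10179.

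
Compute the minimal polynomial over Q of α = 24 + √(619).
m_α(x) = x^2 - 48x - 43

From α - 24 = √(619), squaring gives (α - 24)^2 = 619, i.e. α^2 - 48α + 576 = 619, so α^2 - 48α - 43 = 0. The discriminant of x^2 - 48x - 43 is (-48)^2 - 4·(-43) = 2304 + 172 = 2476, and 4·(619) is not a perfect square in Q since 619 is squarefree and ≠ 1. Hence x^2 - 48x - 43 is irreducible over Q and is the minimal polynomial of α.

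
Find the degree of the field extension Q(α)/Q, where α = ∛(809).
[Q(α):Q] = 3

The minimal polynomial of α is x^3 - 809, irreducible over Q since 809 is not a perfect cube (so x^3 - 809 has no rational root). Hence [Q(α):Q] = deg(m_α) = 3.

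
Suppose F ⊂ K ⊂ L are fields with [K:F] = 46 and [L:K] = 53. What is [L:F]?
[L:F] = 2438

The tower law says that for any tower of field extensions F ⊂ K ⊂ L with finite degrees, [L:F] = [L:K] · [K:F]. Here this gives [L:F] = 53 · 46 = 2438.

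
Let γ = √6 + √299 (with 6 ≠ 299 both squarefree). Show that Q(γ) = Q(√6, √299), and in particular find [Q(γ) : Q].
[Q(γ) : Q] = 4 (equivalently, Q(γ) = Q(√6, √299))

Obviously Q(γ) ⊆ Q(√6, √299), and [Q(√6, √299):Q] = 4 (since 6, 299 are distinct squarefree integers > 1 with 1794 not a perfect square). To show equality we compute the minimal polynomial of γ. From γ = √6 + √299: γ^2 = 6 + 2√(1794) + 299 = 305 + 2√(1794), so γ^2 - 305 = 2√(1794); squaring, (γ^2 - 305)^2 = 4·1794, i.e. γ^4 - 610γ^2 + 93025 - 7176 = 0, i.e. γ^4 - 610γ^2 + 85849 = 0. So γ is a root of x^4 - 610x^2 + 85849. This polynomial is irreducible over Q: it has no rational root (each ±√6 ± √299 is irrational), and any factorization into two quadratics over Q would force √(1794) ∈ Q (pairing opposite roots) or √6, √299 ∈ Q (other pairings), all impossible. Hence [Q(γ):Q] = 4 = [Q(√6, √299):Q], so Q(γ) = Q(√6, √299).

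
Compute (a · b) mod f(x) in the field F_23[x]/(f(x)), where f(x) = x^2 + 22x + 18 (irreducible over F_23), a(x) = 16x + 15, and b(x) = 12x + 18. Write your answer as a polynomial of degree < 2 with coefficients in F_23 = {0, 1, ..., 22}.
a · b ≡ 16x + 11 (mod f(x))

Multiply in F_23[x]: a(x)·b(x) = (16x + 15)·(12x + 18) = 8x^2 + 8x + 17. This has degree ≥ 2, so divide by f(x) over F_23: 8x^2 + 8x + 17 = (8)·(x^2 + 22x + 18) + (16x + 11). Hence a·b ≡ 16x + 11 (mod f). (F_23[x]/(f) is a field with 23^2 = 529 elements since f is irreducible of degree 2.)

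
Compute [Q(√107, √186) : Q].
[Q(√107, √186) : Q] = 4

[Q(√107):Q] = 2 (min poly x^2 - 107, irreducible since 107 is squarefree > 1). For the top step, suppose √186 ∈ Q(√107), say √186 = c + d√107 with c, d ∈ Q. Squaring: 186 = c^2 + 107d^2 + 2cd√107. Since √107 ∉ Q this forces 2cd = 0. If d = 0 then √186 = c ∈ Q, contradicting 186 squarefree > 1. If c = 0 then 186 = 107d^2, so 107·186 = (107d)^2 is a perfect square in Q — but 107·186 = 19902 is not a perfect square (since 107 and 186 are distinct squarefree integers). Contradiction. Hence √186 ∉ Q(√107), so x^2 - 186 stays irreducible over Q(√107) and [Q(√107, √186) : Q(√107)] = 2. By the tower law, [Q(√107, √186) : Q] = 2 · 2 = 4.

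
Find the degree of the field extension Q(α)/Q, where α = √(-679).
[Q(α):Q] = 2

[Q(α):Q] equals the degree of the minimal polynomial of α. Here α^2 = -679 and x^2 + 679 is irreducible (d = -679 is squarefree, ≠ 1, hence not a square), so deg(m_α) = 2. Thus [Q(α):Q] = 2.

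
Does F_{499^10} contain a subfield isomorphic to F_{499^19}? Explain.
No: F_{499^19} is not a subfield of F_{499^10}

F_{p^m} embeds in F_{p^n} iff m | n. Here 19 ∤ 10 (since 10 = 0·19 + 10 with remainder 10 ≠ 0), so F_{499^19} is not a subfield of F_{499^10}. Equivalently: if it were, the tower law would give 19 = [F_{499^19}:F_499] dividing [F_{499^10}:F_499] = 10, contradiction.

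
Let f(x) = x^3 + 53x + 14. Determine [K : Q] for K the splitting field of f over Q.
[K : Q] = 6

By the rational root test, any rational root of the monic integer polynomial f(x) = x^3 + 53x + 14 must be an integer dividing the constant term 14, i.e. one of ±{1, 2, 7, 14}. Evaluating: f(1) = 68, f(-1) = -40, f(2) = 128, f(-2) = -100, f(7) = 728, f(-7) = -700, f(14) = 3500, f(-14) = -3472; none is 0, so f has no rational root and is therefore irreducible over Q (a cubic with no linear factor over a field is irreducible). For an irreducible cubic, the Galois group is A_3 or S_3 according as the discriminant disc(f) = -4a^3 - 27b^2 = -4·(53)^3 - 27·(14)^2 = -600800 is or is not a square in Q. Here disc(f) = -600800 is not a perfect square in Q, so the Galois group of f over Q is not contained in A_3 and must be all of S_3. The splitting field has degree |S_3| = 6 over Q, so [K : Q] = 6.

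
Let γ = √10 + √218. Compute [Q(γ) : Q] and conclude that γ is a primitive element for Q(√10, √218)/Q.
[Q(γ) : Q] = 4 (equivalently, Q(γ) = Q(√10, √218))

Obviously Q(γ) ⊆ Q(√10, √218), and [Q(√10, √218):Q] = 4 (since 10, 218 are distinct squarefree integers > 1 with 2180 not a perfect square). To show equality we compute the minimal polynomial of γ. From γ = √10 + √218: γ^2 = 10 + 2√(2180) + 218 = 228 + 2√(2180), so γ^2 - 228 = 2√(2180); squaring, (γ^2 - 228)^2 = 4·2180, i.e. γ^4 - 456γ^2 + 51984 - 8720 = 0, i.e. γ^4 - 456γ^2 + 43264 = 0. So γ is a root of x^4 - 456x^2 + 43264. This polynomial is irreducible over Q: it has no rational root (each ±√10 ± √218 is irrational), and any factorization into two quadratics over Q would force √(2180) ∈ Q (pairing opposite roots) or √10, √218 ∈ Q (other pairings), all impossible. Hence [Q(γ):Q] = 4 = [Q(√10, √218):Q], so Q(γ) = Q(√10, √218).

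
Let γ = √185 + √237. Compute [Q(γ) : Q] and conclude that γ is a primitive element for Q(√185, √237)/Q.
[Q(γ) : Q] = 4 (equivalently, Q(γ) = Q(√185, √237))

Obviously Q(γ) ⊆ Q(√185, √237), and [Q(√185, √237):Q] = 4 (since 185, 237 are distinct squarefree integers > 1 with 43845 not a perfect square). To show equality we compute the minimal polynomial of γ. From γ = √185 + √237: γ^2 = 185 + 2√(43845) + 237 = 422 + 2√(43845), so γ^2 - 422 = 2√(43845); squaring, (γ^2 - 422)^2 = 4·43845, i.e. γ^4 - 844γ^2 + 178084 - 175380 = 0, i.e. γ^4 - 844γ^2 + 2704 = 0. So γ is a root of x^4 - 844x^2 + 2704. This polynomial is irreducible over Q: it has no rational root (each ±√185 ± √237 is irrational), and any factorization into two quadratics over Q would force √(43845) ∈ Q (pairing opposite roots) or √185, √237 ∈ Q (other pairings), all impossible. Hence [Q(γ):Q] = 4 = [Q(√185, √237):Q], so Q(γ) = Q(√185, √237).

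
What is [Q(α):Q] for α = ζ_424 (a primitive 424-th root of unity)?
[Q(α):Q] = 208

The minimal polynomial of ζ_424 over Q is the 424-th cyclotomic polynomial Φ_424(x), which is irreducible over Q and has degree φ(424) = 208. Hence [Q(α):Q] = φ(424) = 208.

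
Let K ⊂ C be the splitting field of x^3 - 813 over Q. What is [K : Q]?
[K : Q] = 6

The roots of x^3 - 813 are ∛813, ω∛813, ω^2∛813 where ω = e^(2πi/3) is a primitive cube root of unity, so K = Q(∛813, ω). Now [Q(∛813):Q] = 3 (since 813 is not a perfect cube, x^3 - 813 is irreducible) and [Q(ω):Q] = 2. Both 2 and 3 divide [K:Q], and [K:Q] ≤ 3·2 = 6, so [K:Q] = 6. (Equivalently: Q(∛813) ⊂ R but ω ∉ R, so [K : Q(∛813)] = 2.)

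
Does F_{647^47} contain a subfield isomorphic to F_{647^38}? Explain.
No: F_{647^38} is not a subfield of F_{647^47}

F_{p^m} embeds in F_{p^n} iff m | n. Here 38 ∤ 47 (since 47 = 1·38 + 9 with remainder 9 ≠ 0), so F_{647^38} is not a subfield of F_{647^47}. Equivalently: if it were, the tower law would give 38 = [F_{647^38}:F_647] dividing [F_{647^47}:F_647] = 47, contradiction.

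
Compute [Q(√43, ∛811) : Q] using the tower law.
[Q(√43, ∛811) : Q] = 6

Let L = Q(√43, ∛811). Since Q(√43) ⊂ L and [Q(√43):Q] = 2, the tower law gives 2 | [L:Q]. Likewise Q(∛811) ⊂ L with [Q(∛811):Q] = 3 (because 811 is not a perfect cube), so 3 | [L:Q]. As gcd(2,3) = 1, [L:Q] is divisible by 6. Conversely L is generated over Q by √43 and ∛811, so [L:Q] ≤ 2·3 = 6. Therefore [Q(√43, ∛811) : Q] = 6.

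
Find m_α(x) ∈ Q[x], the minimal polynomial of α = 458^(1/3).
m_α(x) = x^3 - 458

α satisfies α^3 = 458, so x^3 - 458 annihilates α. By the rational root test, a rational root p/q (in lowest terms) of x^3 - 458 would satisfy p^3 = 458 q^3, forcing q = 1 and p^3 = 458; but 458 is not a perfect cube, contradiction. A monic cubic over Q with no rational root is irreducible (any nontrivial factorization would include a linear factor). Hence x^3 - 458 is the minimal polynomial of α, and in particular [Q(α):Q] = 3.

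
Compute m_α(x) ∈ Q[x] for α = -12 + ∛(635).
m_α(x) = x^3 + 36x^2 + 432x + 1093

Set β = α + 12 = ∛(635), so β^3 = 635. Then (α + 12)^3 - 635 = 0, i.e. α is a root of g(x) = (x + 12)^3 - 635 = x^3 + 36x^2 + 432x + 1093. Since g(x) = h(x + 12) where h(x) = x^3 - 635, and h is irreducible over Q (because 635 is not a perfect cube, so h has no rational root, and a monic cubic with no rational root is irreducible), g is also irreducible (irreducibility is preserved under the substitution x → x + 12). Hence m_α(x) = x^3 + 36x^2 + 432x + 1093.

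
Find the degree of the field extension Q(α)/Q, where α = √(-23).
[Q(α):Q] = 2

[Q(α):Q] equals the degree of the minimal polynomial of α. Here α^2 = -23 and x^2 + 23 is irreducible (d = -23 is squarefree, ≠ 1, hence not a square), so deg(m_α) = 2. Thus [Q(α):Q] = 2.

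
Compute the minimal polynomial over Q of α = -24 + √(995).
m_α(x) = x^2 + 48x - 419

From α + 24 = √(995), squaring gives (α + 24)^2 = 995, i.e. α^2 + 48α + 576 = 995, so α^2 + 48α - 419 = 0. The discriminant of x^2 + 48x - 419 is (48)^2 - 4·(-419) = 2304 + 1676 = 3980, and 4·(995) is not a perfect square in Q since 995 is squarefree and ≠ 1. Hence x^2 + 48x - 419 is irreducible over Q and is the minimal polynomial of α.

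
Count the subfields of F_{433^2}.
F_{433^2} has 2 subfields

The subfields of F_{p^n} are exactly the fields F_{p^d} for d | n (each is the fixed field of the unique index-d subgroup of Gal(F_{p^n}/F_p) ≅ Z/nZ). The divisors of n = 2 are {1, 2}, giving 2 subfields: F_{433^1}, F_{433^2}.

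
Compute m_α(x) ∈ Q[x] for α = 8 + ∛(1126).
m_α(x) = x^3 - 24x^2 + 192x - 1638

Set β = α - 8 = ∛(1126), so β^3 = 1126. Then (α - 8)^3 - 1126 = 0, i.e. α is a root of g(x) = (x - 8)^3 - 1126 = x^3 - 24x^2 + 192x - 1638. Since g(x) = h(x - 8) where h(x) = x^3 - 1126, and h is irreducible over Q (because 1126 is not a perfect cube, so h has no rational root, and a monic cubic with no rational root is irreducible), g is also irreducible (irreducibility is preserved under the substitution x → x - 8). Hence m_α(x) = x^3 - 24x^2 + 192x - 1638.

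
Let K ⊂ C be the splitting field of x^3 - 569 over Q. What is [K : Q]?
[K : Q] = 6

The roots of x^3 - 569 are ∛569, ω∛569, ω^2∛569 where ω = e^(2πi/3) is a primitive cube root of unity, so K = Q(∛569, ω). Now [Q(∛569):Q] = 3 (since 569 is not a perfect cube, x^3 - 569 is irreducible) and [Q(ω):Q] = 2. Both 2 and 3 divide [K:Q], and [K:Q] ≤ 3·2 = 6, so [K:Q] = 6. (Equivalently: Q(∛569) ⊂ R but ω ∉ R, so [K : Q(∛569)] = 2.)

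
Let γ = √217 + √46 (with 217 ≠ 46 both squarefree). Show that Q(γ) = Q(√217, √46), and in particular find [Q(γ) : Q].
[Q(γ) : Q] = 4 (equivalently, Q(γ) = Q(√217, √46))

Obviously Q(γ) ⊆ Q(√217, √46), and [Q(√217, √46):Q] = 4 (since 217, 46 are distinct squarefree integers > 1 with 9982 not a perfect square). To show equality we compute the minimal polynomial of γ. From γ = √217 + √46: γ^2 = 217 + 2√(9982) + 46 = 263 + 2√(9982), so γ^2 - 263 = 2√(9982); squaring, (γ^2 - 263)^2 = 4·9982, i.e. γ^4 - 526γ^2 + 69169 - 39928 = 0, i.e. γ^4 - 526γ^2 + 29241 = 0. So γ is a root of x^4 - 526x^2 + 29241. This polynomial is irreducible over Q: it has no rational root (each ±√217 ± √46 is irrational), and any factorization into two quadratics over Q would force √(9982) ∈ Q (pairing opposite roots) or √217, √46 ∈ Q (other pairings), all impossible. Hence [Q(γ):Q] = 4 = [Q(√217, √46):Q], so Q(γ) = Q(√217, √46).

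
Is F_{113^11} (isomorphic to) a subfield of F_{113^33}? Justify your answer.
Yes: F_{113^11} is a subfield of F_{113^33}

F_{p^m} embeds in F_{p^n} iff m | n (since F_{p^n} is the splitting field of x^(p^n) - x, and F_{p^m} ⊂ F_{p^n} forces p^n to be a power of p^m, i.e. m | n; conversely if m | n then every root of x^(p^m) - x is a root of x^(p^n) - x). Here 11 | 33 (since 33 = 3·11), so F_{113^11} is a subfield of F_{113^33}, and [F_{113^33} : F_{113^11}] = 33/11 = 3.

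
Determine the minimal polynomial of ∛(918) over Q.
m_α(x) = x^3 - 918

α satisfies α^3 = 918, so x^3 - 918 annihilates α. By the rational root test, a rational root p/q (in lowest terms) of x^3 - 918 would satisfy p^3 = 918 q^3, forcing q = 1 and p^3 = 918; but 918 is not a perfect cube, contradiction. A monic cubic over Q with no rational root is irreducible (any nontrivial factorization would include a linear factor). Hence x^3 - 918 is the minimal polynomial of α, and in particular [Q(α):Q] = 3.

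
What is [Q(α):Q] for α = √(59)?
[Q(α):Q] = 2

[Q(α):Q] equals the degree of the minimal polynomial of α. Here α^2 = 59 and x^2 - 59 is irreducible (d = 59 is squarefree, ≠ 1, hence not a square), so deg(m_α) = 2. Thus [Q(α):Q] = 2.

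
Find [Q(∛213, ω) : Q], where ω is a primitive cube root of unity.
[Q(∛213, ω) : Q] = 6

[Q(∛213):Q] = 3 (min poly x^3 - 213, irreducible since 213 is not a perfect cube). [Q(ω):Q] = 2 (min poly x^2 + x + 1). Since Q(∛213) ⊂ R and ω ∉ R, we have ω ∉ Q(∛213), so x^2 + x + 1 remains irreducible over Q(∛213) and [Q(∛213, ω) : Q(∛213)] = 2. By the tower law, [Q(∛213, ω) : Q] = 3 · 2 = 6. (In fact Q(∛213, ω) is the splitting field of x^3 - 213 over Q.)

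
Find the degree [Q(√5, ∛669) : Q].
[Q(√5, ∛669) : Q] = 6

Let L = Q(√5, ∛669). Since Q(√5) ⊂ L and [Q(√5):Q] = 2, the tower law gives 2 | [L:Q]. Likewise Q(∛669) ⊂ L with [Q(∛669):Q] = 3 (because 669 is not a perfect cube), so 3 | [L:Q]. As gcd(2,3) = 1, [L:Q] is divisible by 6. Conversely L is generated over Q by √5 and ∛669, so [L:Q] ≤ 2·3 = 6. Therefore [Q(√5, ∛669) : Q] = 6.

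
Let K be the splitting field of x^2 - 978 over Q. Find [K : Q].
[K : Q] = 2

f(x) = x^2 - 978 factors as (x - √978)(x + √978). The splitting field is K = Q(√978). Since 978 is squarefree and > 1, it is not a perfect square, so x^2 - 978 is irreducible over Q and [Q(√978) : Q] = 2. Hence [K : Q] = 2.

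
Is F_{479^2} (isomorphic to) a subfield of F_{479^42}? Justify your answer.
Yes: F_{479^2} is a subfield of F_{479^42}

F_{p^m} embeds in F_{p^n} iff m | n (since F_{p^n} is the splitting field of x^(p^n) - x, and F_{p^m} ⊂ F_{p^n} forces p^n to be a power of p^m, i.e. m | n; conversely if m | n then every root of x^(p^m) - x is a root of x^(p^n) - x). Here 2 | 42 (since 42 = 21·2), so F_{479^2} is a subfield of F_{479^42}, and [F_{479^42} : F_{479^2}] = 42/2 = 21.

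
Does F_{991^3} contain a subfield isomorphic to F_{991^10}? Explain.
No: F_{991^10} is not a subfield of F_{991^3}

F_{p^m} embeds in F_{p^n} iff m | n. Here 10 ∤ 3 (since 3 = 0·10 + 3 with remainder 3 ≠ 0), so F_{991^10} is not a subfield of F_{991^3}. Equivalently: if it were, the tower law would give 10 = [F_{991^10}:F_991] dividing [F_{991^3}:F_991] = 3, contradiction.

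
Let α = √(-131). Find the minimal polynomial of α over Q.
m_α(x) = x^2 + 131

α satisfies α^2 + 131 = 0, so x^2 + 131 annihilates α. Since d = -131 is squarefree and ≠ 1, it is not a perfect square in Q, so x^2 + 131 has no rational root and is therefore irreducible over Q (a degree-2 polynomial over a field is irreducible iff it has no root). Hence m_α(x) = x^2 + 131.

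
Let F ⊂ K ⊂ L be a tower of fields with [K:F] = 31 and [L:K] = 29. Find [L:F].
[L:F] = 899

The tower law says that for any tower of field extensions F ⊂ K ⊂ L with finite degrees, [L:F] = [L:K] · [K:F]. Here this gives [L:F] = 29 · 31 = 899.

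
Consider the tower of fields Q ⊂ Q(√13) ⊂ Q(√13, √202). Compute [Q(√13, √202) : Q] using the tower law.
[Q(√13, √202) : Q] = 4

[Q(√13):Q] = 2 (min poly x^2 - 13, irreducible since 13 is squarefree > 1). For the top step, suppose √202 ∈ Q(√13), say √202 = c + d√13 with c, d ∈ Q. Squaring: 202 = c^2 + 13d^2 + 2cd√13. Since √13 ∉ Q this forces 2cd = 0. If d = 0 then √202 = c ∈ Q, contradicting 202 squarefree > 1. If c = 0 then 202 = 13d^2, so 13·202 = (13d)^2 is a perfect square in Q — but 13·202 = 2626 is not a perfect square (since 13 and 202 are distinct squarefree integers). Contradiction. Hence √202 ∉ Q(√13), so x^2 - 202 stays irreducible over Q(√13) and [Q(√13, √202) : Q(√13)] = 2. By the tower law, [Q(√13, √202) : Q] = 2 · 2 = 4.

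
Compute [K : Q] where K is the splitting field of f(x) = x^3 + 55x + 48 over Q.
[K : Q] = 6

By the rational root test, any rational root of the monic integer polynomial f(x) = x^3 + 55x + 48 must be an integer dividing the constant term 48, i.e. one of ±{1, 2, 3, 4, 6, 8, 12, 16, 24, 48}. Evaluating: f(1) = 104, f(-1) = -8, f(2) = 166, f(-2) = -70, f(3) = 240, f(-3) = -144, f(4) = 332, f(-4) = -236, f(6) = 594, f(-6) = -498, f(8) = 1000, f(-8) = -904, f(12) = 2436, f(-12) = -2340, f(16) = 5024, f(-16) = -4928, f(24) = 15192, f(-24) = -15096, f(48) = 113280, f(-48) = -113184; none is 0, so f has no rational root and is therefore irreducible over Q (a cubic with no linear factor over a field is irreducible). For an irreducible cubic, the Galois group is A_3 or S_3 according as the discriminant disc(f) = -4a^3 - 27b^2 = -4·(55)^3 - 27·(48)^2 = -727708 is or is not a square in Q. Here disc(f) = -727708 is not a perfect square in Q, so the Galois group of f over Q is not contained in A_3 and must be all of S_3. The splitting field has degree |S_3| = 6 over Q, so [K : Q] = 6.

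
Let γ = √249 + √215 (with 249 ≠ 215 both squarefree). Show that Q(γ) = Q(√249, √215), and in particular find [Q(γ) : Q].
[Q(γ) : Q] = 4 (equivalently, Q(γ) = Q(√249, √215))

Obviously Q(γ) ⊆ Q(√249, √215), and [Q(√249, √215):Q] = 4 (since 249, 215 are distinct squarefree integers > 1 with 53535 not a perfect square). To show equality we compute the minimal polynomial of γ. From γ = √249 + √215: γ^2 = 249 + 2√(53535) + 215 = 464 + 2√(53535), so γ^2 - 464 = 2√(53535); squaring, (γ^2 - 464)^2 = 4·53535, i.e. γ^4 - 928γ^2 + 215296 - 214140 = 0, i.e. γ^4 - 928γ^2 + 1156 = 0. So γ is a root of x^4 - 928x^2 + 1156. This polynomial is irreducible over Q: it has no rational root (each ±√249 ± √215 is irrational), and any factorization into two quadratics over Q would force √(53535) ∈ Q (pairing opposite roots) or √249, √215 ∈ Q (other pairings), all impossible. Hence [Q(γ):Q] = 4 = [Q(√249, √215):Q], so Q(γ) = Q(√249, √215).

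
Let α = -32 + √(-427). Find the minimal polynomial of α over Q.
m_α(x) = x^2 + 64x + 1451

From α + 32 = √(-427), squaring gives (α + 32)^2 = -427, i.e. α^2 + 64α + 1024 = -427, so α^2 + 64α + 1451 = 0. The discriminant of x^2 + 64x + 1451 is (64)^2 - 4·(1451) = 4096 - 5804 = -1708, and 4·(-427) is not a perfect square in Q since -427 is squarefree and ≠ 1. Hence x^2 + 64x + 1451 is irreducible over Q and is the minimal polynomial of α.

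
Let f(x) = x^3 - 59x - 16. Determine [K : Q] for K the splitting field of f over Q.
[K : Q] = 6

By the rational root test, any rational root of the monic integer polynomial f(x) = x^3 - 59x - 16 must be an integer dividing the constant term -16, i.e. one of ±{1, 2, 4, 8, 16}. Evaluating: f(1) = -74, f(-1) = 42, f(2) = -126, f(-2) = 94, f(4) = -188, f(-4) = 156, f(8) = 24, f(-8) = -56, f(16) = 3136, f(-16) = -3168; none is 0, so f has no rational root and is therefore irreducible over Q (a cubic with no linear factor over a field is irreducible). For an irreducible cubic, the Galois group is A_3 or S_3 according as the discriminant disc(f) = -4a^3 - 27b^2 = -4·(-59)^3 - 27·(-16)^2 = 814604 is or is not a square in Q. Here disc(f) = 814604 is not a perfect square in Q, so the Galois group of f over Q is not contained in A_3 and must be all of S_3. The splitting field has degree |S_3| = 6 over Q, so [K : Q] = 6.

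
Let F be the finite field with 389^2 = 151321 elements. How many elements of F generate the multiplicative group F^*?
There are φ(151320) = 36864 primitive elements

F_q^* is cyclic of order q - 1 = 151320. A cyclic group of order m has exactly φ(m) generators. Here m = 151320 = 2^3 · 3 · 5 · 13 · 97, so the number of primitive elements is φ(151320) = 36864.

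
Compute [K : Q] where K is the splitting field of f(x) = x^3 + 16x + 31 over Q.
[K : Q] = 6

By the rational root test, any rational root of the monic integer polynomial f(x) = x^3 + 16x + 31 must be an integer dividing the constant term 31, i.e. one of ±{1, 31}. Evaluating: f(1) = 48, f(-1) = 14, f(31) = 30318, f(-31) = -30256; none is 0, so f has no rational root and is therefore irreducible over Q (a cubic with no linear factor over a field is irreducible). For an irreducible cubic, the Galois group is A_3 or S_3 according as the discriminant disc(f) = -4a^3 - 27b^2 = -4·(16)^3 - 27·(31)^2 = -42331 is or is not a square in Q. Here disc(f) = -42331 is not a perfect square in Q, so the Galois group of f over Q is not contained in A_3 and must be all of S_3. The splitting field has degree |S_3| = 6 over Q, so [K : Q] = 6.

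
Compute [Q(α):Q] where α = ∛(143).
[Q(α):Q] = 3

The minimal polynomial of α is x^3 - 143, irreducible over Q since 143 is not a perfect cube (so x^3 - 143 has no rational root). Hence [Q(α):Q] = deg(m_α) = 3.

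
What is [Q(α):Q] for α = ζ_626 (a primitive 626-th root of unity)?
[Q(α):Q] = 312

The minimal polynomial of ζ_626 over Q is the 626-th cyclotomic polynomial Φ_626(x), which is irreducible over Q and has degree φ(626) = 312. Hence [Q(α):Q] = φ(626) = 312.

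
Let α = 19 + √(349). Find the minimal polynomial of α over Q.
m_α(x) = x^2 - 38x + 12

From α - 19 = √(349), squaring gives (α - 19)^2 = 349, i.e. α^2 - 38α + 361 = 349, so α^2 - 38α + 12 = 0. The discriminant of x^2 - 38x + 12 is (-38)^2 - 4·(12) = 1444 - 48 = 1396, and 4·(349) is not a perfect square in Q since 349 is squarefree and ≠ 1. Hence x^2 - 38x + 12 is irreducible over Q and is the minimal polynomial of α.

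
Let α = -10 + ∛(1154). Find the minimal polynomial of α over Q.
m_α(x) = x^3 + 30x^2 + 300x - 154

Set β = α + 10 = ∛(1154), so β^3 = 1154. Then (α + 10)^3 - 1154 = 0, i.e. α is a root of g(x) = (x + 10)^3 - 1154 = x^3 + 30x^2 + 300x - 154. Since g(x) = h(x + 10) where h(x) = x^3 - 1154, and h is irreducible over Q (because 1154 is not a perfect cube, so h has no rational root, and a monic cubic with no rational root is irreducible), g is also irreducible (irreducibility is preserved under the substitution x → x + 10). Hence m_α(x) = x^3 + 30x^2 + 300x - 154.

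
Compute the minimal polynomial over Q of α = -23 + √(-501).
m_α(x) = x^2 + 46x + 1030

From α + 23 = √(-501), squaring gives (α + 23)^2 = -501, i.e. α^2 + 46α + 529 = -501, so α^2 + 46α + 1030 = 0. The discriminant of x^2 + 46x + 1030 is (46)^2 - 4·(1030) = 2116 - 4120 = -2004, and 4·(-501) is not a perfect square in Q since -501 is squarefree and ≠ 1. Hence x^2 + 46x + 1030 is irreducible over Q and is the minimal polynomial of α.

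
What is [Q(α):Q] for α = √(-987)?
[Q(α):Q] = 2

[Q(α):Q] equals the degree of the minimal polynomial of α. Here α^2 = -987 and x^2 + 987 is irreducible (d = -987 is squarefree, ≠ 1, hence not a square), so deg(m_α) = 2. Thus [Q(α):Q] = 2.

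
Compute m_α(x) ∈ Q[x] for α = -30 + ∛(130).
m_α(x) = x^3 + 90x^2 + 2700x + 26870

Set β = α + 30 = ∛(130), so β^3 = 130. Then (α + 30)^3 - 130 = 0, i.e. α is a root of g(x) = (x + 30)^3 - 130 = x^3 + 90x^2 + 2700x + 26870. Since g(x) = h(x + 30) where h(x) = x^3 - 130, and h is irreducible over Q (because 130 is not a perfect cube, so h has no rational root, and a monic cubic with no rational root is irreducible), g is also irreducible (irreducibility is preserved under the substitution x → x + 30). Hence m_α(x) = x^3 + 90x^2 + 2700x + 26870.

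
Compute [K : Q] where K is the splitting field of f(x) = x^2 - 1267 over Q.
[K : Q] = 2

f(x) = x^2 - 1267 factors as (x - √1267)(x + √1267). The splitting field is K = Q(√1267). Since 1267 is squarefree and > 1, it is not a perfect square, so x^2 - 1267 is irreducible over Q and [Q(√1267) : Q] = 2. Hence [K : Q] = 2.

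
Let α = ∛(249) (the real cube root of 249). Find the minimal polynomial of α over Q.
m_α(x) = x^3 - 249

α satisfies α^3 = 249, so x^3 - 249 annihilates α. By the rational root test, a rational root p/q (in lowest terms) of x^3 - 249 would satisfy p^3 = 249 q^3, forcing q = 1 and p^3 = 249; but 249 is not a perfect cube, contradiction. A monic cubic over Q with no rational root is irreducible (any nontrivial factorization would include a linear factor). Hence x^3 - 249 is the minimal polynomial of α, and in particular [Q(α):Q] = 3.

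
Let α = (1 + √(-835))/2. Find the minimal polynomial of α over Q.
m_α(x) = x^2 - x + 209

From 2α - 1 = √(-835), squaring gives (2α - 1)^2 = -835, i.e. 4α^2 - 4α + 1 = -835, so α^2 - α + (1 + 835)/4 = 0. Since -835 ≡ 1 (mod 4), (1 + 835)/4 = 209 ∈ Z. The polynomial x^2 - x + 209 has discriminant 1 - 4·(209) = -835, which is not a perfect square in Q (d = -835 is squarefree and ≠ 1), so x^2 - x + 209 is irreducible over Q. It is the minimal polynomial of α.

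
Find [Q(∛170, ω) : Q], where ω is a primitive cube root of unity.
[Q(∛170, ω) : Q] = 6

[Q(∛170):Q] = 3 (min poly x^3 - 170, irreducible since 170 is not a perfect cube). [Q(ω):Q] = 2 (min poly x^2 + x + 1). Since Q(∛170) ⊂ R and ω ∉ R, we have ω ∉ Q(∛170), so x^2 + x + 1 remains irreducible over Q(∛170) and [Q(∛170, ω) : Q(∛170)] = 2. By the tower law, [Q(∛170, ω) : Q] = 3 · 2 = 6. (In fact Q(∛170, ω) is the splitting field of x^3 - 170 over Q.)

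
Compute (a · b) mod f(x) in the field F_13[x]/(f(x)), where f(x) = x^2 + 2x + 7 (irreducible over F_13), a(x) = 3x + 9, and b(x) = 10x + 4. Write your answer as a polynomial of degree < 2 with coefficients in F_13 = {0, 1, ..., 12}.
a · b ≡ 3x + 8 (mod f(x))

Multiply in F_13[x]: a(x)·b(x) = (3x + 9)·(10x + 4) = 4x^2 + 11x + 10. This has degree ≥ 2, so divide by f(x) over F_13: 4x^2 + 11x + 10 = (4)·(x^2 + 2x + 7) + (3x + 8). Hence a·b ≡ 3x + 8 (mod f). (F_13[x]/(f) is a field with 13^2 = 169 elements since f is irreducible of degree 2.)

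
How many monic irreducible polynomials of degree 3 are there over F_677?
There are 103429352 monic irreducible polynomials of degree 3 over F_677

Each element of F_{677^3} that lies in no proper subfield is a root of exactly one monic irreducible of degree 3 over F_677, and each such polynomial has 3 distinct roots in F_{677^3}. By Möbius inversion the count is N_677(3) = (1/3) Σ_{d|3} μ(3/d) · 677^d = (1/3)(μ(3)·677^1 + μ(1)·677^3) = 310288056/3 = 103429352.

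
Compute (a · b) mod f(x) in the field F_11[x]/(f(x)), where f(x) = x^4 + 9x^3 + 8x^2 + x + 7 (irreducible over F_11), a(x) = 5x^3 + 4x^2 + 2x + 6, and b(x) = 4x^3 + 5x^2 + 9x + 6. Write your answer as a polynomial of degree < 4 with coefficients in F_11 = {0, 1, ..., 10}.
a · b ≡ 10x^2 + 7x + 6 (mod f(x))

Multiply in F_11[x]: a(x)·b(x) = (5x^3 + 4x^2 + 2x + 6)·(4x^3 + 5x^2 + 9x + 6) = 9x^6 + 8x^5 + 7x^4 + x^3 + 6x^2 + 3. This has degree ≥ 4, so divide by f(x) over F_11: 9x^6 + 8x^5 + 7x^4 + x^3 + 6x^2 + 3 = (9x^2 + 4x + 9)·(x^4 + 9x^3 + 8x^2 + x + 7) + (10x^2 + 7x + 6). Hence a·b ≡ 10x^2 + 7x + 6 (mod f). (F_11[x]/(f) is a field with 11^4 = 14641 elements since f is irreducible of degree 4.)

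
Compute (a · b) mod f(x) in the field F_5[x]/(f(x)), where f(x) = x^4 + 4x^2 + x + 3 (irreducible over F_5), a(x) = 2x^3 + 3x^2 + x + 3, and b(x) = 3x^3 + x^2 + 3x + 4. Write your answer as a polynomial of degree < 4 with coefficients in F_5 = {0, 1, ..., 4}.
a · b ≡ 2x^3 + 2x^2 + 2x + 3 (mod f(x))

Multiply in F_5[x]: a(x)·b(x) = (2x^3 + 3x^2 + x + 3)·(3x^3 + x^2 + 3x + 4) = x^6 + x^5 + 2x^4 + 2x^3 + 3x^2 + 3x + 2. This has degree ≥ 4, so divide by f(x) over F_5: x^6 + x^5 + 2x^4 + 2x^3 + 3x^2 + 3x + 2 = (x^2 + x + 3)·(x^4 + 4x^2 + x + 3) + (2x^3 + 2x^2 + 2x + 3). Hence a·b ≡ 2x^3 + 2x^2 + 2x + 3 (mod f). (F_5[x]/(f) is a field with 5^4 = 625 elements since f is irreducible of degree 4.)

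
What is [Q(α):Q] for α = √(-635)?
[Q(α):Q] = 2

[Q(α):Q] equals the degree of the minimal polynomial of α. Here α^2 = -635 and x^2 + 635 is irreducible (d = -635 is squarefree, ≠ 1, hence not a square), so deg(m_α) = 2. Thus [Q(α):Q] = 2.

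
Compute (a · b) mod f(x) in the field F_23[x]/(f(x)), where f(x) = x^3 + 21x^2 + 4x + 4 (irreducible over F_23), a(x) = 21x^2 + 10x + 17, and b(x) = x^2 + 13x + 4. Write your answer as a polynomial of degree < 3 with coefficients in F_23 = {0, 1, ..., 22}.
a · b ≡ 15x^2 + 4x + 10 (mod f(x))

Multiply in F_23[x]: a(x)·b(x) = (21x^2 + 10x + 17)·(x^2 + 13x + 4) = 21x^4 + 7x^3 + x^2 + 8x + 22. This has degree ≥ 3, so divide by f(x) over F_23: 21x^4 + 7x^3 + x^2 + 8x + 22 = (21x + 3)·(x^3 + 21x^2 + 4x + 4) + (15x^2 + 4x + 10). Hence a·b ≡ 15x^2 + 4x + 10 (mod f). (F_23[x]/(f) is a field with 23^3 = 12167 elements since f is irreducible of degree 3.)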